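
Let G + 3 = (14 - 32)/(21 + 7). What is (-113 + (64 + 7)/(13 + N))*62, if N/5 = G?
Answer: -573066/73 ≈ -7850.2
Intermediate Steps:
G = -51/14 (G = -3 + (14 - 32)/(21 + 7) = -3 - 18/28 = -3 - 18*1/28 = -3 - 9/14 = -51/14 ≈ -3.6429)
N = -255/14 (N = 5*(-51/14) = -255/14 ≈ -18.214)
(-113 + (64 + 7)/(13 + N))*62 = (-113 + (64 + 7)/(13 - 255/14))*62 = (-113 + 71/(-73/14))*62 = (-113 + 71*(-14/73))*62 = (-113 - 994/73)*62 = -9243/73*62 = -573066/73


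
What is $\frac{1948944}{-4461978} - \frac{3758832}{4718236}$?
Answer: $- \frac{1081975143020}{877194384617} \approx -1.2334$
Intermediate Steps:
$\frac{1948944}{-4461978} - \frac{3758832}{4718236} = 1948944 \left(- \frac{1}{4461978}\right) - \frac{939708}{1179559} = - \frac{324824}{743663} - \frac{939708}{1179559} = - \frac{1081975143020}{877194384617}$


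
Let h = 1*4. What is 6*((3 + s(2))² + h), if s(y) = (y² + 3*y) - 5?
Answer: 408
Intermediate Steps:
h = 4
s(y) = -5 + y² + 3*y
6*((3 + s(2))² + h) = 6*((3 + (-5 + 2² + 3*2))² + 4) = 6*((3 + (-5 + 4 + 6))² + 4) = 6*((3 + 5)² + 4) = 6*(8² + 4) = 6*(64 + 4) = 6*68 = 408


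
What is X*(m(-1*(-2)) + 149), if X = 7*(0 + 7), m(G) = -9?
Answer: 6860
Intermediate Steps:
X = 49 (X = 7*7 = 49)
X*(m(-1*(-2)) + 149) = 49*(-9 + 149) = 49*140 = 6860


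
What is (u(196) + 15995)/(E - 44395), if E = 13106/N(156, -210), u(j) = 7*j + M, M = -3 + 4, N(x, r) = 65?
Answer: -1128920/2872569 ≈ -0.39300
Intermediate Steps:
M = 1
u(j) = 1 + 7*j (u(j) = 7*j + 1 = 1 + 7*j)
E = 13106/65 ≈ 201.63
(u(196) + 15995)/(E - 44395) = ((1 + 7*196) + 15995)/(13106/65 - 44395) = ((1 + 1372) + 15995)/(-2872569/65) = (1373 + 15995)*(-65/2872569) = 17368*(-65/2872569) = -1128920/2872569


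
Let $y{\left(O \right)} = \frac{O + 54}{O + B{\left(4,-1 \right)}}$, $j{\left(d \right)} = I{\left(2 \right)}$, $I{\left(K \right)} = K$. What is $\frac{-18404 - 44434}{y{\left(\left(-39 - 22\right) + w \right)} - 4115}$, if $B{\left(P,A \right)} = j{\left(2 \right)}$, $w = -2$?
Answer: $\frac{1916559}{125503} \approx 15.271$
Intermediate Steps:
$j{\left(d \right)} = 2$
$B{\left(P,A \right)} = 2$
$y{\left(O \right)} = \frac{54 + O}{2 + O}$ ($y{\left(O \right)} = \frac{O + 54}{O + 2} = \frac{54 + O}{2 + O}$)
$\frac{-18404 - 44434}{y{\left(\left(-39 - 22\right) + w \right)} - 4115} = \frac{-18404 - 44434}{\frac{54 - 63}{2 - 63} - 4115} = - \frac{62838}{\frac{54 - 63}{2 - 63} - 4115} = - \frac{62838}{\frac{1}{-61} \left(-9\right) - 4115} = - \frac{62838}{\left(- \frac{1}{61}\right) \left(-9\right) - 4115} = - \frac{62838}{\frac{9}{61} - 4115} = - \frac{62838}{- \frac{251006}{61}} = \left(-62838\right) \left(- \frac{61}{251006}\right) = \frac{1916559}{125503}$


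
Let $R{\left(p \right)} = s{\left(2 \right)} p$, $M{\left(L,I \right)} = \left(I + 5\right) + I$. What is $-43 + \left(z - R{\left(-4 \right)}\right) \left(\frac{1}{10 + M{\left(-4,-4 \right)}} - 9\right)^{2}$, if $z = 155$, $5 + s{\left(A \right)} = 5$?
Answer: $\frac{593713}{49} \approx 12117.0$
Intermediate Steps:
$s{\left(A \right)} = 0$ ($s{\left(A \right)} = -5 + 5 = 0$)
$M{\left(L,I \right)} = 5 + 2 I$ ($M{\left(L,I \right)} = \left(5 + I\right) + I = 5 + 2 I$)
$R{\left(p \right)} = 0$ ($R{\left(p \right)} = 0 p = 0$)
$-43 + \left(z - R{\left(-4 \right)}\right) \left(\frac{1}{10 + M{\left(-4,-4 \right)}} - 9\right)^{2} = -43 + \left(155 - 0\right) \left(\frac{1}{10 + \left(5 + 2 \left(-4\right)\right)} - 9\right)^{2} = -43 + \left(155 + 0\right) \left(\frac{1}{10 + \left(5 - 8\right)} - 9\right)^{2} = -43 + 155 \left(\frac{1}{10 - 3} - 9\right)^{2} = -43 + 155 \left(\frac{1}{7} - 9\right)^{2} = -43 + 155 \left(- \frac{62}{7}\right)^{2} = -43 + 155 \cdot \frac{3844}{49} = -43 + \frac{595820}{49} = \frac{593713}{49}$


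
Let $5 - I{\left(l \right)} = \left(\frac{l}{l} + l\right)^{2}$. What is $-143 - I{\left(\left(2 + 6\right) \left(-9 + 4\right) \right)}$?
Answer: $1373$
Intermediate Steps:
$I{\left(l \right)} = 5 - \left(1 + l\right)^{2}$ ($I{\left(l \right)} = 5 - \left(\frac{l}{l} + l\right)^{2} = 5 - \left(1 + l\right)^{2}$)
$-143 - I{\left(\left(2 + 6\right) \left(-9 + 4\right) \right)} = -143 - \left(5 - \left(1 + \left(2 + 6\right) \left(-9 + 4\right)\right)^{2}\right) = -143 - \left(5 - \left(1 + 8 \left(-5\right)\right)^{2}\right) = -143 - \left(5 - \left(1 - 40\right)^{2}\right) = -143 - \left(5 - \left(-39\right)^{2}\right) = -143 - \left(5 - 1521\right) = -143 - -1516 = -143 + 1516 = 1373$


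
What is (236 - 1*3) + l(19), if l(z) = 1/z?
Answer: 4428/19 ≈ 233.05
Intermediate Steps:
(236 - 1*3) + l(19) = (236 - 1*3) + 1/19 = (236 - 3) + 1/19 = 233 + 1/19 = 4428/19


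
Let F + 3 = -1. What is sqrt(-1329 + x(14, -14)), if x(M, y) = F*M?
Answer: I*sqrt(1385) ≈ 37.216*I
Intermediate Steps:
F = -4 (F = -3 - 1 = -4)
x(M, y) = -4*M
sqrt(-1329 + x(14, -14)) = sqrt(-1329 - 4*14) = sqrt(-1329 - 56) = sqrt(-1385) = I*sqrt(1385)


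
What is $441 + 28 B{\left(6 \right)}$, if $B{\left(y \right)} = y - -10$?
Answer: $889$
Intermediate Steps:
$B{\left(y \right)} = 10 + y$ ($B{\left(y \right)} = y + 10 = 10 + y$)
$441 + 28 B{\left(6 \right)} = 441 + 28 \left(10 + 6\right) = 441 + 28 \cdot 16 = 441 + 448 = 889$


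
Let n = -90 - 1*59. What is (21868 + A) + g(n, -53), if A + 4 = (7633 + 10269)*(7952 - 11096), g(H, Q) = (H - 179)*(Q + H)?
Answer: -56195768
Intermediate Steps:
n = -149 (n = -90 - 59 = -149)
g(H, Q) = (-179 + H)*(H + Q)
A = -56283892 (A = -4 + (7633 + 10269)*(7952 - 11096) = -4 + 17902*(-3144) = -4 - 56283888 = -56283892)
(21868 + A) + g(n, -53) = (21868 - 56283892) + ((-149)² - 179*(-149) - 179*(-53) - 149*(-53)) = -56262024 + (22201 + 26671 + 9487 + 7897) = -56262024 + 66256 = -56195768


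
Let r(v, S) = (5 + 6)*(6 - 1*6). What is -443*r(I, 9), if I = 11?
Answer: 0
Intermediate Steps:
r(v, S) = 0 (r(v, S) = 11*(6 - 6) = 11*0 = 0)
-443*r(I, 9) = -443*0 = 0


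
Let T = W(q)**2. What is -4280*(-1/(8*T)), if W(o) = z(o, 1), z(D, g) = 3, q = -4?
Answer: 535/9 ≈ 59.444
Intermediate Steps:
W(o) = 3
T = 9 (T = 3**2 = 9)
-4280*(-1/(8*T)) = -4280/(9*(-8)) = -4280/(-72) = -4280*(-1/72) = 535/9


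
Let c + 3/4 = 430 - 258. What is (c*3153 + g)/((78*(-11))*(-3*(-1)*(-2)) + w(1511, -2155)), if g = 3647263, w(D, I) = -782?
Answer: 16748857/17464 ≈ 959.05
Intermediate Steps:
c = 685/4 (c = -¾ + (430 - 258) = -¾ + 172 = 685/4 ≈ 171.25)
(c*3153 + g)/((78*(-11))*(-3*(-1)*(-2)) + w(1511, -2155)) = ((685/4)*3153 + 3647263)/((78*(-11))*(-3*(-1)*(-2)) - 782) = (2159805/4 + 3647263)/(-2574*(-2) - 782) = 16748857/(4*(-858*(-6) - 782)) = 16748857/(4*(5148 - 782)) = (16748857/4)/4366 = (16748857/4)*(1/4366) = 16748857/17464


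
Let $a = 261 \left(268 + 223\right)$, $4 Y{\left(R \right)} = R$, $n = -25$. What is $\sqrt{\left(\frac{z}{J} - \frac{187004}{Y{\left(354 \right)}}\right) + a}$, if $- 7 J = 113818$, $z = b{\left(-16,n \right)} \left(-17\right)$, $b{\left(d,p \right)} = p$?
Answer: $\frac{\sqrt{51152835131698732662}}{20145786} \approx 355.02$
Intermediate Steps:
$z = 425$ ($z = \left(-25\right) \left(-17\right) = 425$)
$Y{\left(R \right)} = \frac{R}{4}$
$J = - \frac{113818}{7}$ ($J = \left(- \frac{1}{7}\right) 113818 = - \frac{113818}{7} \approx -16260.0$)
$a = 128151$ ($a = 261 \cdot 491 = 128151$)
$\sqrt{\left(\frac{z}{J} - \frac{187004}{Y{\left(354 \right)}}\right) + a} = \sqrt{\left(\frac{425}{- \frac{113818}{7}} - \frac{187004}{\frac{1}{4} \cdot 354}\right) + 128151} = \sqrt{\left(425 \left(- \frac{7}{113818}\right) - \frac{187004}{\frac{177}{2}}\right) + 128151} = \sqrt{\left(- \frac{2975}{113818} - \frac{374008}{177}\right) + 128151} = \sqrt{- \frac{42569369119}{20145786} + 128151} = \sqrt{\frac{2539133252567}{20145786}} = \frac{\sqrt{51152835131698732662}}{20145786}$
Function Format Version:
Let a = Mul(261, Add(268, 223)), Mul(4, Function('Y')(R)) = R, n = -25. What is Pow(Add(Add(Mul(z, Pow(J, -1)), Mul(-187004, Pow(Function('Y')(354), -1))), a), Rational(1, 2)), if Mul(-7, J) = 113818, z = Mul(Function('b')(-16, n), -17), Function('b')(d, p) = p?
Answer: Mul(Rational(1, 20145786), Pow(51152835131698732662, Rational(1, 2))) ≈ 355.02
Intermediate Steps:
z = 425 (z = Mul(-25, -17) = 425)
Function('Y')(R) = Mul(Rational(1, 4), R)
J = Rational(-113818, 7) (J = Mul(Rational(-1, 7), 113818) = Rational(-113818, 7) ≈ -16260.)
a = 128151 (a = Mul(261, 491) = 128151)
Pow(Add(Add(Mul(z, Pow(J, -1)), Mul(-187004, Pow(Function('Y')(354), -1))), a), Rational(1, 2)) = Pow(Add(Add(Mul(425, Pow(Rational(-113818, 7), -1)), Mul(-187004, Pow(Mul(Rational(1, 4), 354), -1))), 128151), Rational(1, 2)) = Pow(Add(Add(Mul(425, Rational(-7, 113818)), Mul(-187004, Pow(Rational(177, 2), -1))), 128151), Rational(1, 2)) = Pow(Add(Add(Rational(-2975, 113818), Mul(-187004, Rational(2, 177))), 128151), Rational(1, 2)) = Pow(Add(Add(Rational(-2975, 113818), Rational(-374008, 177)), 128151), Rational(1, 2)) = Pow(Add(Rational(-42569369119, 20145786), 128151), Rational(1, 2)) = Pow(Rational(2539133252567, 20145786), Rational(1, 2)) = Mul(Rational(1, 20145786), Pow(51152835131698732662, Rational(1, 2)))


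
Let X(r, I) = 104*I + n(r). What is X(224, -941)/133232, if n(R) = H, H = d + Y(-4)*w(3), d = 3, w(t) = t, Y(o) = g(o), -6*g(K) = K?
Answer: -97859/133232 ≈ -0.73450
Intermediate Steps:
g(K) = -K/6
Y(o) = -o/6
H = 5 (H = 3 - ⅙*(-4)*3 = 3 + (⅔)*3 = 3 + 2 = 5)
n(R) = 5
X(r, I) = 5 + 104*I (X(r, I) = 104*I + 5 = 5 + 104*I)
X(224, -941)/133232 = (5 + 104*(-941))/133232 = (5 - 97864)*(1/133232) = -97859*1/133232 = -97859/133232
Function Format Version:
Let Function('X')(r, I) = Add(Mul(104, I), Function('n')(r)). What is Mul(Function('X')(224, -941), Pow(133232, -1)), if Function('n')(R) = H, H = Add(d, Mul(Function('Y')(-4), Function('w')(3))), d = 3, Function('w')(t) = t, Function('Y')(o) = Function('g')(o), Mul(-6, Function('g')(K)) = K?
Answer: Rational(-97859, 133232) ≈ -0.73450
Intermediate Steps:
Function('g')(K) = Mul(Rational(-1, 6), K)
Function('Y')(o) = Mul(Rational(-1, 6), o)
H = 5 (H = Add(3, Mul(Mul(Rational(-1, 6), -4), 3)) = Add(3, Mul(Rational(2, 3), 3)) = Add(3, 2) = 5)
Function('n')(R) = 5
Function('X')(r, I) = Add(5, Mul(104, I)) (Function('X')(r, I) = Add(Mul(104, I), 5) = Add(5, Mul(104, I)))
Mul(Function('X')(224, -941), Pow(133232, -1)) = Mul(Add(5, Mul(104, -941)), Pow(133232, -1)) = Mul(Add(5, -97864), Rational(1, 133232)) = Mul(-97859, Rational(1, 133232)) = Rational(-97859, 133232)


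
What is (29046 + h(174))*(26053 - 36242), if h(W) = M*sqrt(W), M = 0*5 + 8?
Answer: -295949694 - 81512*sqrt(174) ≈ -2.9703e+8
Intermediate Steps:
M = 8 (M = 0 + 8 = 8)
h(W) = 8*sqrt(W)
(29046 + h(174))*(26053 - 36242) = (29046 + 8*sqrt(174))*(26053 - 36242) = (29046 + 8*sqrt(174))*(-10189) = -295949694 - 81512*sqrt(174)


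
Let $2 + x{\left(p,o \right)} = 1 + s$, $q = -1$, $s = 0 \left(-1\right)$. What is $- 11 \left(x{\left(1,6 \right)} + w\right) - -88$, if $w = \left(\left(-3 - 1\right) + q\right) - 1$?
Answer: $165$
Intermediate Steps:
$s = 0$
$w = -6$ ($w = \left(\left(-3 - 1\right) - 1\right) - 1 = \left(-4 - 1\right) - 1 = -5 - 1 = -6$)
$x{\left(p,o \right)} = -1$ ($x{\left(p,o \right)} = -2 + \left(1 + 0\right) = -2 + 1 = -1$)
$- 11 \left(x{\left(1,6 \right)} + w\right) - -88 = - 11 \left(-1 - 6\right) - -88 = \left(-11\right) \left(-7\right) + 88 = 77 + 88 = 165$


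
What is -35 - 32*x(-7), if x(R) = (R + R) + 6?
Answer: 221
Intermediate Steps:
x(R) = 6 + 2*R (x(R) = 2*R + 6 = 6 + 2*R)
-35 - 32*x(-7) = -35 - 32*(6 + 2*(-7)) = -35 - 32*(6 - 14) = -35 - 32*(-8) = -35 + 256 = 221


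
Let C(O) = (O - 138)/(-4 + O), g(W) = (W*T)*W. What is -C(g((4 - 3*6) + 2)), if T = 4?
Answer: -219/286 ≈ -0.76573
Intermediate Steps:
g(W) = 4*W² (g(W) = (W*4)*W = (4*W)*W = 4*W²)
C(O) = (-138 + O)/(-4 + O)
-C(g((4 - 3*6) + 2)) = -(-138 + 4*((4 - 3*6) + 2)²)/(-4 + 4*((4 - 3*6) + 2)²) = -(-138 + 4*((4 - 18) + 2)²)/(-4 + 4*((4 - 18) + 2)²) = -(-138 + 4*(-14 + 2)²)/(-4 + 4*(-14 + 2)²) = -(-138 + 4*(-12)²)/(-4 + 4*(-12)²) = -(-138 + 4*144)/(-4 + 4*144) = -(-138 + 576)/(-4 + 576) = -438/572 = -1*219/286 = -219/286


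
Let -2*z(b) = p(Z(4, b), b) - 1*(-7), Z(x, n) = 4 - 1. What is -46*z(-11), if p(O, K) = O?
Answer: 230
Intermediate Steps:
Z(x, n) = 3
z(b) = -5 (z(b) = -(3 - 1*(-7))/2 = -(3 + 7)/2 = -1/2*10 = -5)
-46*z(-11) = -46*(-5) = 230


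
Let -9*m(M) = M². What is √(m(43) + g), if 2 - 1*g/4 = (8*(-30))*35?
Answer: √300623/3 ≈ 182.76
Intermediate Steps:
m(M) = -M²/9
g = 33608 (g = 8 - 4*8*(-30)*35 = 8 - (-960)*35 = 8 - 4*(-8400) = 8 + 33600 = 33608)
√(m(43) + g) = √(-⅑*43² + 33608) = √(-⅑*1849 + 33608) = √(-1849/9 + 33608) = √(300623/9) = √300623/3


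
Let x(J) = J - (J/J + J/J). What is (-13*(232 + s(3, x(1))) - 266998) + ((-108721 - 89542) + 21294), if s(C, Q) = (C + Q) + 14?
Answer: -447191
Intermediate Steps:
x(J) = -2 + J (x(J) = J - (1 + 1) = J - 1*2 = J - 2 = -2 + J)
s(C, Q) = 14 + C + Q
(-13*(232 + s(3, x(1))) - 266998) + ((-108721 - 89542) + 21294) = (-13*(232 + (14 + 3 + (-2 + 1))) - 266998) + ((-108721 - 89542) + 21294) = (-13*(232 + (14 + 3 - 1)) - 266998) + (-198263 + 21294) = (-13*(232 + 16) - 266998) - 176969 = (-13*248 - 266998) - 176969 = (-3224 - 266998) - 176969 = -270222 - 176969 = -447191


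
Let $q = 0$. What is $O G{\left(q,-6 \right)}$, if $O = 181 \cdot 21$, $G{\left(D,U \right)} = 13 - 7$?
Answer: $22806$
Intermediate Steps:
$G{\left(D,U \right)} = 6$
$O = 3801$
$O G{\left(q,-6 \right)} = 3801 \cdot 6 = 22806$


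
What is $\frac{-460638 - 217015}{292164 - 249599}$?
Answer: $- \frac{677653}{42565} \approx -15.92$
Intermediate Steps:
$\frac{-460638 - 217015}{292164 - 249599} = - \frac{677653}{42565}$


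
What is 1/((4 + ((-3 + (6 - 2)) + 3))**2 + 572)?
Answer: 1/636 ≈ 0.0015723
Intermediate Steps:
1/((4 + ((-3 + (6 - 2)) + 3))**2 + 572) = 1/((4 + ((-3 + 4) + 3))**2 + 572) = 1/((4 + (1 + 3))**2 + 572) = 1/((4 + 4)**2 + 572) = 1/(8**2 + 572) = 1/(64 + 572) = 1/636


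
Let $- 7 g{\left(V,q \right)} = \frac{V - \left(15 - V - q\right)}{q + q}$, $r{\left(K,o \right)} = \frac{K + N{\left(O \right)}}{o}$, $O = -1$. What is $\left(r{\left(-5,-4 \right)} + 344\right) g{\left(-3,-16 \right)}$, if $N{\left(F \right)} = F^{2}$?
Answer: $- \frac{12765}{224} \approx -56.987$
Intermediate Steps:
$r{\left(K,o \right)} = \frac{1 + K}{o}$ ($r{\left(K,o \right)} = \frac{K + \left(-1\right)^{2}}{o} = \frac{K + 1}{o} = \frac{1 + K}{o}$)
$g{\left(V,q \right)} = - \frac{-15 + q + 2 V}{14 q}$ ($g{\left(V,q \right)} = - \frac{\left(V - \left(15 - V - q\right)\right) \frac{1}{q + q}}{7} = - \frac{\left(V + \left(-15 + V + q\right)\right) \frac{1}{2 q}}{7} = - \frac{\left(-15 + q + 2 V\right) \frac{1}{2 q}}{7} = - \frac{\frac{1}{2} \frac{1}{q} \left(-15 + q + 2 V\right)}{7} = - \frac{-15 + q + 2 V}{14 q}$)
$\left(r{\left(-5,-4 \right)} + 344\right) g{\left(-3,-16 \right)} = \left(\frac{1 - 5}{-4} + 344\right) \frac{15 - -16 - -6}{14 \left(-16\right)} = \left(\left(- \frac{1}{4}\right) \left(-4\right) + 344\right) \frac{1}{14} \left(- \frac{1}{16}\right) \left(15 + 16 + 6\right) = \left(1 + 344\right) \frac{1}{14} \left(- \frac{1}{16}\right) 37 = 345 \left(- \frac{37}{224}\right) = - \frac{12765}{224}$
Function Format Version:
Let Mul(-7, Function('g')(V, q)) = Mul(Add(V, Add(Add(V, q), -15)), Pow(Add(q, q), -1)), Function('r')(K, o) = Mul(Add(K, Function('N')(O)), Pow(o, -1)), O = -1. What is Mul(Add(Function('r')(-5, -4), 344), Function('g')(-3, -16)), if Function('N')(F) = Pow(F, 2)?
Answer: Rational(-12765, 224) ≈ -56.987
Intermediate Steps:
Function('r')(K, o) = Mul(Pow(o, -1), Add(1, K)) (Function('r')(K, o) = Mul(Add(K, Pow(-1, 2)), Pow(o, -1)) = Mul(Add(K, 1), Pow(o, -1)) = Mul(Add(1, K), Pow(o, -1)) = Mul(Pow(o, -1), Add(1, K)))
Function('g')(V, q) = Mul(Rational(-1, 14), Pow(q, -1), Add(-15, q, Mul(2, V))) (Function('g')(V, q) = Mul(Rational(-1, 7), Mul(Add(V, Add(Add(V, q), -15)), Pow(Add(q, q), -1))) = Mul(Rational(-1, 7), Mul(Add(V, Add(-15, V, q)), Pow(Mul(2, q), -1))) = Mul(Rational(-1, 7), Mul(Add(-15, q, Mul(2, V)), Mul(Rational(1, 2), Pow(q, -1)))) = Mul(Rational(-1, 7), Mul(Rational(1, 2), Pow(q, -1), Add(-15, q, Mul(2, V)))) = Mul(Rational(-1, 14), Pow(q, -1), Add(-15, q, Mul(2, V))))
Mul(Add(Function('r')(-5, -4), 344), Function('g')(-3, -16)) = Mul(Add(Mul(Pow(-4, -1), Add(1, -5)), 344), Mul(Rational(1, 14), Pow(-16, -1), Add(15, Mul(-1, -16), Mul(-2, -3)))) = Mul(Add(Mul(Rational(-1, 4), -4), 344), Mul(Rational(1, 14), Rational(-1, 16), Add(15, 16, 6))) = Mul(Add(1, 344), Mul(Rational(1, 14), Rational(-1, 16), 37)) = Mul(345, Rational(-37, 224)) = Rational(-12765, 224)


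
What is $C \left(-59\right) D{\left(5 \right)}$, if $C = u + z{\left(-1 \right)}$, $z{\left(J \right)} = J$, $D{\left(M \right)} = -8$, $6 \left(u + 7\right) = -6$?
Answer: $-4248$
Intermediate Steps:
$u = -8$ ($u = -7 + \frac{1}{6} \left(-6\right) = -7 - 1 = -8$)
$C = -9$ ($C = -8 - 1 = -9$)
$C \left(-59\right) D{\left(5 \right)} = \left(-9\right) \left(-59\right) \left(-8\right) = 531 \left(-8\right) = -4248$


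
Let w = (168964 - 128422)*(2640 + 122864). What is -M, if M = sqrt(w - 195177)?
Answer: -3*sqrt(565331999) ≈ -71330.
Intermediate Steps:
w = 5088183168 (w = 40542*125504 = 5088183168)
M = 3*sqrt(565331999) (M = sqrt(5088183168 - 195177) = sqrt(5087987991) = 3*sqrt(565331999) ≈ 71330.)
-M = -3*sqrt(565331999)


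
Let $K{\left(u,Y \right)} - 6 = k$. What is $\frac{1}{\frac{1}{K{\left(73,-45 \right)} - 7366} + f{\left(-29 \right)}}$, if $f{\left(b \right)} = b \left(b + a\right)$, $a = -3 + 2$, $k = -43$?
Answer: $\frac{7403}{6440609} \approx 0.0011494$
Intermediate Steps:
$K{\left(u,Y \right)} = -37$ ($K{\left(u,Y \right)} = 6 - 43 = -37$)
$a = -1$
$f{\left(b \right)} = b \left(-1 + b\right)$ ($f{\left(b \right)} = b \left(b - 1\right) = b \left(-1 + b\right)$)
$\frac{1}{\frac{1}{K{\left(73,-45 \right)} - 7366} + f{\left(-29 \right)}} = \frac{1}{\frac{1}{-37 - 7366} - 29 \left(-1 - 29\right)} = \frac{1}{\frac{1}{-7403} - -870} = \frac{1}{- \frac{1}{7403} + 870} = \frac{1}{\frac{6440609}{7403}} = \frac{7403}{6440609}$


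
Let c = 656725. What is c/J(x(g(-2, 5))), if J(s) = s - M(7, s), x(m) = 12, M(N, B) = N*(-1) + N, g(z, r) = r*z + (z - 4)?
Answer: 656725/12 ≈ 54727.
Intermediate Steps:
g(z, r) = -4 + z + r*z (g(z, r) = r*z + (-4 + z) = -4 + z + r*z)
M(N, B) = 0 (M(N, B) = -N + N = 0)
J(s) = s (J(s) = s - 1*0 = s + 0 = s)
c/J(x(g(-2, 5))) = 656725/12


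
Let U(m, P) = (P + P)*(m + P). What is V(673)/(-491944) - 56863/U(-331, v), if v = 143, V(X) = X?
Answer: 1746076613/1653177812 ≈ 1.0562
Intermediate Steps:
U(m, P) = 2*P*(P + m) (U(m, P) = (2*P)*(P + m) = 2*P*(P + m))
V(673)/(-491944) - 56863/U(-331, v) = 673/(-491944) - 56863*1/(286*(143 - 331)) = 673*(-1/491944) - 56863/(2*143*(-188)) = -673/491944 - 56863/(-53768) = -673/491944 - 56863*(-1/53768) = -673/491944 + 56863/53768 = 1746076613/1653177812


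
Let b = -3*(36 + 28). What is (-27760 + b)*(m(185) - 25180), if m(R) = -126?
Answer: 707353312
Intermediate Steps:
b = -192 (b = -3*64 = -192)
(-27760 + b)*(m(185) - 25180) = (-27760 - 192)*(-126 - 25180) = -27952*(-25306) = 707353312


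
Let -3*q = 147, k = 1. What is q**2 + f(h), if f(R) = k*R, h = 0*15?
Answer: 2401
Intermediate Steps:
h = 0
f(R) = R (f(R) = 1*R = R)
q = -49 (q = -1/3*147 = -49)
q**2 + f(h) = (-49)**2 + 0 = 2401 + 0 = 2401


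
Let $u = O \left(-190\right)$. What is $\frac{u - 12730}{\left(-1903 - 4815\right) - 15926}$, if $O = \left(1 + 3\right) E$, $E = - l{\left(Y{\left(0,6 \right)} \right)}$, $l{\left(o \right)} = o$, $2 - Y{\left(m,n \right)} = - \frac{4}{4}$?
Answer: $\frac{5225}{11322} \approx 0.46149$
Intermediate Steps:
$Y{\left(m,n \right)} = 3$ ($Y{\left(m,n \right)} = 2 - - \frac{4}{4} = 2 - \left(-4\right) \frac{1}{4} = 2 - -1 = 2 + 1 = 3$)
$E = -3$ ($E = \left(-1\right) 3 = -3$)
$O = -12$ ($O = \left(1 + 3\right) \left(-3\right) = 4 \left(-3\right) = -12$)
$u = 2280$ ($u = \left(-12\right) \left(-190\right) = 2280$)
$\frac{u - 12730}{\left(-1903 - 4815\right) - 15926} = \frac{2280 - 12730}{\left(-1903 - 4815\right) - 15926} = - \frac{10450}{\left(-1903 - 4815\right) - 15926} = - \frac{10450}{-6718 - 15926} = - \frac{10450}{-22644} = \left(-10450\right) \left(- \frac{1}{22644}\right) = \frac{5225}{11322}$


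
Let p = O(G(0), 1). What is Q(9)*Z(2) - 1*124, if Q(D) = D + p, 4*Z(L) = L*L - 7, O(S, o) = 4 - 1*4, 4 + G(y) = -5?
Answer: -523/4 ≈ -130.75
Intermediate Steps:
G(y) = -9 (G(y) = -4 - 5 = -9)
O(S, o) = 0 (O(S, o) = 4 - 4 = 0)
p = 0
Z(L) = -7/4 + L²/4 (Z(L) = (L*L - 7)/4 = (L² - 7)/4 = (-7 + L²)/4 = -7/4 + L²/4)
Q(D) = D (Q(D) = D + 0 = D)
Q(9)*Z(2) - 1*124 = 9*(-7/4 + (¼)*2²) - 1*124 = 9*(-7/4 + (¼)*4) - 124 = 9*(-7/4 + 1) - 124 = 9*(-¾) - 124 = -27/4 - 124 = -523/4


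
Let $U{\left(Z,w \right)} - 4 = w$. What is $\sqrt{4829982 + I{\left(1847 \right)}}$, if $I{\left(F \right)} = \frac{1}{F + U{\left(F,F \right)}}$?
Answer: $\frac{\sqrt{35722546874}}{86} \approx 2197.7$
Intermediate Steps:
$U{\left(Z,w \right)} = 4 + w$
$I{\left(F \right)} = \frac{1}{4 + 2 F}$ ($I{\left(F \right)} = \frac{1}{F + \left(4 + F\right)} = \frac{1}{4 + 2 F}$)
$\sqrt{4829982 + I{\left(1847 \right)}} = \sqrt{4829982 + \frac{1}{2 \left(2 + 1847\right)}} = \sqrt{4829982 + \frac{1}{2 \cdot 1849}} = \sqrt{4829982 + \frac{1}{2} \cdot \frac{1}{1849}} = \sqrt{4829982 + \frac{1}{3698}} = \sqrt{\frac{17861273437}{3698}} = \frac{\sqrt{35722546874}}{86}$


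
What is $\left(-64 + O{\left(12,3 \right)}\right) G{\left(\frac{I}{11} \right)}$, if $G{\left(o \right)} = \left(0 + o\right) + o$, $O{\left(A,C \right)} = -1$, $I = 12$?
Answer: $- \frac{1560}{11} \approx -141.82$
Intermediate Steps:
$G{\left(o \right)} = 2 o$ ($G{\left(o \right)} = o + o = 2 o$)
$\left(-64 + O{\left(12,3 \right)}\right) G{\left(\frac{I}{11} \right)} = \left(-64 - 1\right) 2 \cdot \frac{12}{11} = - 65 \cdot 2 \cdot 12 \cdot \frac{1}{11} = - 65 \cdot 2 \cdot \frac{12}{11} = \left(-65\right) \frac{24}{11} = - \frac{1560}{11}$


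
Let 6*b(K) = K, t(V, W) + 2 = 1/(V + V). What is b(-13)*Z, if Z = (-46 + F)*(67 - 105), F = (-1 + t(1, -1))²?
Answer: -13091/4 ≈ -3272.8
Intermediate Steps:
t(V, W) = -2 + 1/(2*V) (t(V, W) = -2 + 1/(V + V) = -2 + 1/(2*V))
b(K) = K/6
F = 25/4 (F = (-1 + (-2 + (½)/1))² = (-1 + (-2 + (½)*1))² = (-1 + (-2 + ½))² = (-1 - 3/2)² = (-5/2)² = 25/4 ≈ 6.2500)
Z = 3021/2 (Z = (-46 + 25/4)*(67 - 105) = -159/4*(-38) = 3021/2 ≈ 1510.5)
b(-13)*Z = ((⅙)*(-13))*(3021/2) = -13/6*3021/2 = -13091/4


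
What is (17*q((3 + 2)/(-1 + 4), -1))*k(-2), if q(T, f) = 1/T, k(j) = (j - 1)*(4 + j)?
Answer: -306/5 ≈ -61.200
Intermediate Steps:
k(j) = (-1 + j)*(4 + j)
(17*q((3 + 2)/(-1 + 4), -1))*k(-2) = (17/(((3 + 2)/(-1 + 4))))*(-4 + (-2)² + 3*(-2)) = (17/((5/3)))*(-4 + 4 - 6) = (17/((5*(⅓))))*(-6) = (17/(5/3))*(-6) = (17*(⅗))*(-6) = (51/5)*(-6) = -306/5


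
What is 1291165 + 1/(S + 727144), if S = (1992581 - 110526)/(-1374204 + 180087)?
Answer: 1121109698930372962/868293129793 ≈ 1.2912e+6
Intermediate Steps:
S = -1882055/1194117 (S = 1882055/(-1194117) = 1882055*(-1/1194117) = -1882055/1194117 ≈ -1.5761)
1291165 + 1/(S + 727144) = 1291165 + 1/(-1882055/1194117 + 727144) = 1291165 + 1/(868293129793/1194117) = 1291165 + 1194117/868293129793 = 1121109698930372962/868293129793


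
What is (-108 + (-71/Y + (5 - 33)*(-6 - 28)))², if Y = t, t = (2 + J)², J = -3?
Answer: 597529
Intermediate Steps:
t = 1 (t = (2 - 3)² = (-1)² = 1)
Y = 1
(-108 + (-71/Y + (5 - 33)*(-6 - 28)))² = (-108 + (-71/1 + (5 - 33)*(-6 - 28)))² = (-108 + (-71*1 - 28*(-34)))² = (-108 + (-71 + 952))² = (-108 + 881)² = 773² = 597529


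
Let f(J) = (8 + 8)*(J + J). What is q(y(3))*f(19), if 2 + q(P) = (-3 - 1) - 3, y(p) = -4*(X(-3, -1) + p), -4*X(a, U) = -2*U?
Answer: -5472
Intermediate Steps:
X(a, U) = U/2 (X(a, U) = -(-1)*U/2 = U/2)
y(p) = 2 - 4*p (y(p) = -4*((½)*(-1) + p) = -4*(-½ + p) = 2 - 4*p)
q(P) = -9 (q(P) = -2 + ((-3 - 1) - 3) = -2 + (-4 - 3) = -2 - 7 = -9)
f(J) = 32*J (f(J) = 16*(2*J) = 32*J)
q(y(3))*f(19) = -288*19 = -9*608 = -5472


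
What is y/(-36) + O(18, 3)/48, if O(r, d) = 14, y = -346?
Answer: 713/72 ≈ 9.9028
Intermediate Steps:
y/(-36) + O(18, 3)/48 = -346/(-36) + 14/48 = -346*(-1/36) + 14*(1/48) = 173/18 + 7/24 = 713/72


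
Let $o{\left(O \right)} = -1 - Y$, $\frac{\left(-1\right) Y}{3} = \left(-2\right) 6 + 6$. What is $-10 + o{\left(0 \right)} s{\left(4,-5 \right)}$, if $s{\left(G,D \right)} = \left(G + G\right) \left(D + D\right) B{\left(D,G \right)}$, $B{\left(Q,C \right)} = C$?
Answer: $6070$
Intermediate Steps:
$Y = 18$ ($Y = - 3 \left(\left(-2\right) 6 + 6\right) = - 3 \left(-12 + 6\right) = \left(-3\right) \left(-6\right) = 18$)
$s{\left(G,D \right)} = 4 D G^{2}$ ($s{\left(G,D \right)} = \left(G + G\right) \left(D + D\right) G = 2 G 2 D G = 4 D G G = 4 D G^{2}$)
$o{\left(O \right)} = -19$ ($o{\left(O \right)} = -1 - 18 = -19$)
$-10 + o{\left(0 \right)} s{\left(4,-5 \right)} = -10 - 19 \cdot 4 \left(-5\right) 4^{2} = -10 - 19 \cdot 4 \left(-5\right) 16 = -10 - -6080 = -10 + 6080 = 6070$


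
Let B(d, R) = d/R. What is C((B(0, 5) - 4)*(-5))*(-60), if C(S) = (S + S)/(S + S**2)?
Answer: -40/7 ≈ -5.7143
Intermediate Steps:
C(S) = 2*S/(S + S**2) (C(S) = (2*S)/(S + S**2) = 2*S/(S + S**2))
C((B(0, 5) - 4)*(-5))*(-60) = (2/(1 + (0/5 - 4)*(-5)))*(-60) = (2/(1 + (0*(1/5) - 4)*(-5)))*(-60) = (2/(1 + (0 - 4)*(-5)))*(-60) = (2/(1 - 4*(-5)))*(-60) = (2/(1 + 20))*(-60) = (2/21)*(-60) = -40/7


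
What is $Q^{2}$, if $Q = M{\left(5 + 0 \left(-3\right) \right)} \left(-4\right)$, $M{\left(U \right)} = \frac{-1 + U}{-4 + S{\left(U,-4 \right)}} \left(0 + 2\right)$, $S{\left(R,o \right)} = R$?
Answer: $1024$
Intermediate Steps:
$M{\left(U \right)} = \frac{2 \left(-1 + U\right)}{-4 + U}$ ($M{\left(U \right)} = \frac{-1 + U}{-4 + U} \left(0 + 2\right) = \frac{-1 + U}{-4 + U} 2 = \frac{2 \left(-1 + U\right)}{-4 + U}$)
$Q = -32$ ($Q = \frac{2 \left(-1 + \left(5 + 0 \left(-3\right)\right)\right)}{-4 + \left(5 + 0 \left(-3\right)\right)} \left(-4\right) = \frac{2 \left(-1 + \left(5 + 0\right)\right)}{-4 + \left(5 + 0\right)} \left(-4\right) = \frac{2 \left(-1 + 5\right)}{-4 + 5} \left(-4\right) = 2 \cdot 1^{-1} \cdot 4 \left(-4\right) = 2 \cdot 1 \cdot 4 \left(-4\right) = 8 \left(-4\right) = -32$)
$Q^{2} = \left(-32\right)^{2} = 1024$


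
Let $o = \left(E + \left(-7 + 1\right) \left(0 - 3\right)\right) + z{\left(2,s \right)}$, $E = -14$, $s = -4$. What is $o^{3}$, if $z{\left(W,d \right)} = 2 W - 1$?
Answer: $343$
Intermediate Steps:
$z{\left(W,d \right)} = -1 + 2 W$
$o = 7$ ($o = \left(-14 + \left(-7 + 1\right) \left(0 - 3\right)\right) + \left(-1 + 2 \cdot 2\right) = \left(-14 - -18\right) + \left(-1 + 4\right) = \left(-14 + 18\right) + 3 = 4 + 3 = 7$)
$o^{3} = 7^{3} = 343$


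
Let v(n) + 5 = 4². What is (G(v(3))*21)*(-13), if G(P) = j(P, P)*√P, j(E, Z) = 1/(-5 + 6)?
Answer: -273*√11 ≈ -905.44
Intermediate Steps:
j(E, Z) = 1 (j(E, Z) = 1/1 = 1)
v(n) = 11 (v(n) = -5 + 4² = -5 + 16 = 11)
G(P) = √P (G(P) = 1*√P = √P)
(G(v(3))*21)*(-13) = (√11*21)*(-13) = (21*√11)*(-13) = -273*√11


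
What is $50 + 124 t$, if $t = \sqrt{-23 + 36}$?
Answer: $50 + 124 \sqrt{13} \approx 497.09$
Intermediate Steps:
$t = \sqrt{13} \approx 3.6056$
$50 + 124 t = 50 + 124 \sqrt{13}$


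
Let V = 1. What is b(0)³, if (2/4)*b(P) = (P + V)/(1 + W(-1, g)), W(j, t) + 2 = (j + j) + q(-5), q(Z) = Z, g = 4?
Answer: -1/64 ≈ -0.015625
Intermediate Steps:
W(j, t) = -7 + 2*j (W(j, t) = -2 + ((j + j) - 5) = -2 + (2*j - 5) = -2 + (-5 + 2*j) = -7 + 2*j)
b(P) = -¼ - P/4 (b(P) = 2*((P + 1)/(1 + (-7 + 2*(-1)))) = 2*((1 + P)/(1 + (-7 - 2))) = 2*((1 + P)/(1 - 9)) = 2*((1 + P)/(-8)) = 2*((1 + P)*(-⅛)) = 2*(-⅛ - P/8) = -¼ - P/4)
b(0)³ = (-¼ - ¼*0)³ = (-¼ + 0)³ = (-¼)³ = -1/64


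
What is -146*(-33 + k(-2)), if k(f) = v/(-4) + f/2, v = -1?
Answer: 9855/2 ≈ 4927.5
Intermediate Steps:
k(f) = ¼ + f/2 (k(f) = -1/(-4) + f/2 = -1*(-¼) + f*(½) = ¼ + f/2)
-146*(-33 + k(-2)) = -146*(-33 + (¼ + (½)*(-2))) = -146*(-33 + (¼ - 1)) = -146*(-33 - ¾) = -146*(-135/4) = 9855/2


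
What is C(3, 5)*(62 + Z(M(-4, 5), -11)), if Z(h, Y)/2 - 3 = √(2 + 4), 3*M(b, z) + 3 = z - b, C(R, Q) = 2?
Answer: 136 + 4*√6 ≈ 145.80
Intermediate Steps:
M(b, z) = -1 - b/3 + z/3 (M(b, z) = -1 + (z - b)/3 = -1 + (-b/3 + z/3) = -1 - b/3 + z/3)
Z(h, Y) = 6 + 2*√6 (Z(h, Y) = 6 + 2*√(2 + 4) = 6 + 2*√6)
C(3, 5)*(62 + Z(M(-4, 5), -11)) = 2*(62 + (6 + 2*√6)) = 2*(68 + 2*√6) = 136 + 4*√6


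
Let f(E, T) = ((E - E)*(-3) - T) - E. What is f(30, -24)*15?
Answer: -90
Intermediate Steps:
f(E, T) = -E - T (f(E, T) = (0*(-3) - T) - E = (0 - T) - E = -T - E = -E - T)
f(30, -24)*15 = (-1*30 - 1*(-24))*15 = (-30 + 24)*15 = -6*15 = -90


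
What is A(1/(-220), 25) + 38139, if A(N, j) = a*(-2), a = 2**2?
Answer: 38131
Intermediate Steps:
a = 4
A(N, j) = -8 (A(N, j) = 4*(-2) = -8)
A(1/(-220), 25) + 38139 = -8 + 38139 = 38131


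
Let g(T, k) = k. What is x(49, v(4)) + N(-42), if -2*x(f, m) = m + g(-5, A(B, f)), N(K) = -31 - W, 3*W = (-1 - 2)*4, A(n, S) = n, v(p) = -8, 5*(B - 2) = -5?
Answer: -47/2 ≈ -23.500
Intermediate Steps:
B = 1 (B = 2 + (⅕)*(-5) = 2 - 1 = 1)
W = -4 (W = ((-1 - 2)*4)/3 = (-3*4)/3 = (⅓)*(-12) = -4)
N(K) = -27 (N(K) = -31 - 1*(-4) = -31 + 4 = -27)
x(f, m) = -½ - m/2 (x(f, m) = -(m + 1)/2 = -(1 + m)/2 = -½ - m/2)
x(49, v(4)) + N(-42) = (-½ - ½*(-8)) - 27 = (-½ + 4) - 27 = 7/2 - 27 = -47/2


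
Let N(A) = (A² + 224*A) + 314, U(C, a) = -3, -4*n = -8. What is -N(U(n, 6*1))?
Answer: 349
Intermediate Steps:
n = 2 (n = -¼*(-8) = 2)
N(A) = 314 + A² + 224*A
-N(U(n, 6*1)) = -(314 + (-3)² + 224*(-3)) = -(314 + 9 - 672) = -1*(-349) = 349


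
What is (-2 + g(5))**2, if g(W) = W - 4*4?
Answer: 169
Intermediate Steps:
g(W) = -16 + W (g(W) = W - 16 = -16 + W)
(-2 + g(5))**2 = (-2 + (-16 + 5))**2 = (-2 - 11)**2 = (-13)**2 = 169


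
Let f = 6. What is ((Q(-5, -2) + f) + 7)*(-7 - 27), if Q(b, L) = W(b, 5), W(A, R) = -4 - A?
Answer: -476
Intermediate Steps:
Q(b, L) = -4 - b
((Q(-5, -2) + f) + 7)*(-7 - 27) = (((-4 - 1*(-5)) + 6) + 7)*(-7 - 27) = (((-4 + 5) + 6) + 7)*(-34) = ((1 + 6) + 7)*(-34) = (7 + 7)*(-34) = 14*(-34) = -476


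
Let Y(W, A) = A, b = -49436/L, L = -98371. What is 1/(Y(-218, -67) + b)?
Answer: -98371/6541421 ≈ -0.015038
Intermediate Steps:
b = 49436/98371 (b = -49436/(-98371) = -49436*(-1/98371) = 49436/98371 ≈ 0.50255)
1/(Y(-218, -67) + b) = 1/(-67 + 49436/98371) = 1/(-6541421/98371) = -98371/6541421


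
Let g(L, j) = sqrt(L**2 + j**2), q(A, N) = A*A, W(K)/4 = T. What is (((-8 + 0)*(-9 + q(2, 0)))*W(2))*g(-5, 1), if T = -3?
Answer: -480*sqrt(26) ≈ -2447.5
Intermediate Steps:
W(K) = -12 (W(K) = 4*(-3) = -12)
q(A, N) = A**2
(((-8 + 0)*(-9 + q(2, 0)))*W(2))*g(-5, 1) = (((-8 + 0)*(-9 + 2**2))*(-12))*sqrt((-5)**2 + 1**2) = (-8*(-9 + 4)*(-12))*sqrt(25 + 1) = (-8*(-5)*(-12))*sqrt(26) = (40*(-12))*sqrt(26) = -480*sqrt(26)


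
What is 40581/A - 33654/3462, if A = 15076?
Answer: -61146047/8698852 ≈ -7.0292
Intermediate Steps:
40581/A - 33654/3462 = 40581/15076 - 33654/3462 = 40581*(1/15076) - 33654*1/3462 = 40581/15076 - 5609/577 = -61146047/8698852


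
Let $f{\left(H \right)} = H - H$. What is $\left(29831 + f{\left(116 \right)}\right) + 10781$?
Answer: $40612$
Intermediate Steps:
$f{\left(H \right)} = 0$
$\left(29831 + f{\left(116 \right)}\right) + 10781 = \left(29831 + 0\right) + 10781 = 29831 + 10781 = 40612$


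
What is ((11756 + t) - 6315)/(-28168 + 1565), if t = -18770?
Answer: 13329/26603 ≈ 0.50103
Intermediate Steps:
((11756 + t) - 6315)/(-28168 + 1565) = ((11756 - 18770) - 6315)/(-28168 + 1565) = (-7014 - 6315)/(-26603) = -13329*(-1/26603) = 13329/26603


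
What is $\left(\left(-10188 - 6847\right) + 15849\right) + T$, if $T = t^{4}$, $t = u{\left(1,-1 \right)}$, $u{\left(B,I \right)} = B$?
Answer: $-1185$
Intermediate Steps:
$t = 1$
$T = 1$ ($T = 1^{4} = 1$)
$\left(\left(-10188 - 6847\right) + 15849\right) + T = \left(\left(-10188 - 6847\right) + 15849\right) + 1 = \left(-17035 + 15849\right) + 1 = -1186 + 1 = -1185$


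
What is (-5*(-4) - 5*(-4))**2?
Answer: 1600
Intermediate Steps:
(-5*(-4) - 5*(-4))**2 = (20 + 20)**2 = 40**2 = 1600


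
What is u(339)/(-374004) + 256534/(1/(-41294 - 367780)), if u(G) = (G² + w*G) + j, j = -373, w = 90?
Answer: -19624249722343561/187002 ≈ -1.0494e+11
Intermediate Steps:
u(G) = -373 + G² + 90*G (u(G) = (G² + 90*G) - 373 = -373 + G² + 90*G)
u(339)/(-374004) + 256534/(1/(-41294 - 367780)) = (-373 + 339² + 90*339)/(-374004) + 256534/(1/(-41294 - 367780)) = (-373 + 114921 + 30510)*(-1/374004) + 256534/(1/(-409074)) = 145058*(-1/374004) + 256534/(-1/409074) = -72529/187002 + 256534*(-409074) = -72529/187002 - 104941389516 = -19624249722343561/187002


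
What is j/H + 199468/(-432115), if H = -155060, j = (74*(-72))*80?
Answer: 7662759476/3350187595 ≈ 2.2873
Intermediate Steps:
j = -426240 (j = -5328*80 = -426240)
j/H + 199468/(-432115) = -426240/(-155060) + 199468/(-432115) = -426240*(-1/155060) + 199468*(-1/432115) = 21312/7753 - 199468/432115 = 7662759476/3350187595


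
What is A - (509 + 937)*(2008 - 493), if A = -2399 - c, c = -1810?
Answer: -2191279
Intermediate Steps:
A = -589 (A = -2399 - 1*(-1810) = -2399 + 1810 = -589)
A - (509 + 937)*(2008 - 493) = -589 - (509 + 937)*(2008 - 493) = -589 - 1446*1515 = -589 - 1*2190690 = -589 - 2190690 = -2191279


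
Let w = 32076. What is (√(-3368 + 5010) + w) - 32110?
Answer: -34 + √1642 ≈ 6.5216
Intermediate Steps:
(√(-3368 + 5010) + w) - 32110 = (√(-3368 + 5010) + 32076) - 32110 = (√1642 + 32076) - 32110 = (32076 + √1642) - 32110 = -34 + √1642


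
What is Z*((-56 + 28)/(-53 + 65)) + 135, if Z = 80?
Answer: -155/3 ≈ -51.667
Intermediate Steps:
Z*((-56 + 28)/(-53 + 65)) + 135 = 80*((-56 + 28)/(-53 + 65)) + 135 = 80*(-28/12) + 135 = 80*(-28*1/12) + 135 = 80*(-7/3) + 135 = -560/3 + 135 = -155/3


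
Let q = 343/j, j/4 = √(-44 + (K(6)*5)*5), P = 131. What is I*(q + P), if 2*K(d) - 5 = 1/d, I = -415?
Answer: -54365 - 142345*√741/494 ≈ -62209.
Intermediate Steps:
K(d) = 5/2 + 1/(2*d) (K(d) = 5/2 + (1/d)/2 = 5/2 + 1/(2*d))
j = 2*√741/3 (j = 4*√(-44 + (((½)*(1 + 5*6)/6)*5)*5) = 4*√(-44 + (((½)*(⅙)*(1 + 30))*5)*5) = 4*√(-44 + (((½)*(⅙)*31)*5)*5) = 4*√(-44 + ((31/12)*5)*5) = 4*√(-44 + (155/12)*5) = 4*√(-44 + 775/12) = 4*√(247/12) = 4*(√741/6) = 2*√741/3 ≈ 18.148)
q = 343*√741/494 (q = 343/((2*√741/3)) = 343*(√741/494) = 343*√741/494 ≈ 18.901)
I*(q + P) = -415*(343*√741/494 + 131) = -415*(131 + 343*√741/494) = -54365 - 142345*√741/494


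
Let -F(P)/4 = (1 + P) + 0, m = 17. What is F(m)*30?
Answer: -2160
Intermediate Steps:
F(P) = -4 - 4*P (F(P) = -4*((1 + P) + 0) = -4*(1 + P) = -4 - 4*P)
F(m)*30 = (-4 - 4*17)*30 = (-4 - 68)*30 = -72*30 = -2160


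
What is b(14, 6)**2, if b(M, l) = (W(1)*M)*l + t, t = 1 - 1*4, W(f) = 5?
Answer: 173889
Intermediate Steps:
t = -3 (t = 1 - 4 = -3)
b(M, l) = -3 + 5*M*l (b(M, l) = (5*M)*l - 3 = 5*M*l - 3 = -3 + 5*M*l)
b(14, 6)**2 = (-3 + 5*14*6)**2 = (-3 + 420)**2 = 417**2 = 173889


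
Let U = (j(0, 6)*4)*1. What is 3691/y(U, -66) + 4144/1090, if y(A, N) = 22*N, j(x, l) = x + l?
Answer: 996949/791340 ≈ 1.2598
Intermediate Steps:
j(x, l) = l + x
U = 24 (U = ((6 + 0)*4)*1 = (6*4)*1 = 24*1 = 24)
3691/y(U, -66) + 4144/1090 = 3691/((22*(-66))) + 4144/1090 = 3691/(-1452) + 4144*(1/1090) = 3691*(-1/1452) + 2072/545 = -3691/1452 + 2072/545 = 996949/791340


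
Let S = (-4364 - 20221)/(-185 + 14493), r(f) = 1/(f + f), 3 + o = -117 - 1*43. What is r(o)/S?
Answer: 7154/4007355 ≈ 0.0017852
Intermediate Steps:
o = -163 (o = -3 + (-117 - 1*43) = -3 + (-117 - 43) = -3 - 160 = -163)
r(f) = 1/(2*f)
S = -24585/14308 ≈ -1.7183
r(o)/S = ((1/2)/(-163))/(-24585/14308) = ((1/2)*(-1/163))*(-14308/24585) = -1/326*(-14308/24585) = 7154/4007355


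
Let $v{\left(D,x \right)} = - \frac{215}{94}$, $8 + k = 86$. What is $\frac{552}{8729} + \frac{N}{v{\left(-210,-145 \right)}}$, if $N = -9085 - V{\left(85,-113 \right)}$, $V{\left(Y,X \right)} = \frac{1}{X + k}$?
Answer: $\frac{123830132}{31175} \approx 3972.1$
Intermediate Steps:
$k = 78$ ($k = -8 + 86 = 78$)
$V{\left(Y,X \right)} = \frac{1}{78 + X}$ ($V{\left(Y,X \right)} = \frac{1}{X + 78} = \frac{1}{78 + X}$)
$v{\left(D,x \right)} = - \frac{215}{94}$ ($v{\left(D,x \right)} = \left(-215\right) \frac{1}{94} = - \frac{215}{94}$)
$N = - \frac{317974}{35}$ ($N = -9085 - \frac{1}{78 - 113} = -9085 - \frac{1}{-35} = -9085 - - \frac{1}{35} = -9085 + \frac{1}{35} = - \frac{317974}{35} \approx -9085.0$)
$\frac{552}{8729} + \frac{N}{v{\left(-210,-145 \right)}} = \frac{552}{8729} - \frac{317974}{35 \left(- \frac{215}{94}\right)} = 552 \cdot \frac{1}{8729} - - \frac{29889556}{7525} = \frac{552}{8729} + \frac{29889556}{7525} = \frac{123830132}{31175}$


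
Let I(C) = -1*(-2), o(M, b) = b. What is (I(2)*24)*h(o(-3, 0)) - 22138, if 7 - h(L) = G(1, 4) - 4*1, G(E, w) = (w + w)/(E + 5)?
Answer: -21674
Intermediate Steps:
G(E, w) = 2*w/(5 + E) (G(E, w) = (2*w)/(5 + E) = 2*w/(5 + E))
I(C) = 2
h(L) = 29/3 (h(L) = 7 - (2*4/(5 + 1) - 4*1) = 7 - (2*4/6 - 4) = 7 - (2*4*(⅙) - 4) = 7 - (4/3 - 4) = 7 - 1*(-8/3) = 7 + 8/3 = 29/3)
(I(2)*24)*h(o(-3, 0)) - 22138 = (2*24)*(29/3) - 22138 = 48*(29/3) - 22138 = 464 - 22138 = -21674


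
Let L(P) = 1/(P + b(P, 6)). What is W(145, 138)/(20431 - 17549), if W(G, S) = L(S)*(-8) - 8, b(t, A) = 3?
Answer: -568/203181 ≈ -0.0027955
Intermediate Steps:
L(P) = 1/(3 + P) (L(P) = 1/(P + 3) = 1/(3 + P))
W(G, S) = -8 - 8/(3 + S) (W(G, S) = -8/(3 + S) - 8 = -8 - 8/(3 + S))
W(145, 138)/(20431 - 17549) = (8*(-4 - 1*138)/(3 + 138))/(20431 - 17549) = (8*(-4 - 138)/141)/2882 = (8*(1/141)*(-142))*(1/2882) = -1136/141*1/2882 = -568/203181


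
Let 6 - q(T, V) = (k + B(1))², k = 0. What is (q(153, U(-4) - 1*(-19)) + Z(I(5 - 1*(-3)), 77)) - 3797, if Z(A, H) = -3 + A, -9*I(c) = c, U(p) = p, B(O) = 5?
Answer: -34379/9 ≈ -3819.9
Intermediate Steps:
I(c) = -c/9
q(T, V) = -19 (q(T, V) = 6 - (0 + 5)² = 6 - 1*5² = 6 - 1*25 = 6 - 25 = -19)
(q(153, U(-4) - 1*(-19)) + Z(I(5 - 1*(-3)), 77)) - 3797 = (-19 + (-3 - (5 - 1*(-3))/9)) - 3797 = (-19 + (-3 - (5 + 3)/9)) - 3797 = (-19 + (-3 - ⅑*8)) - 3797 = (-19 + (-3 - 8/9)) - 3797 = (-19 - 35/9) - 3797 = -206/9 - 3797 = -34379/9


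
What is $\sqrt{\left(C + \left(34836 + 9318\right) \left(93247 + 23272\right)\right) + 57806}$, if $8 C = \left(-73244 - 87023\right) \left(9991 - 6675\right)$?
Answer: $\frac{\sqrt{20313628242}}{2} \approx 71263.0$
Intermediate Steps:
$C = - \frac{132861343}{2}$ ($C = \frac{\left(-73244 - 87023\right) \left(9991 - 6675\right)}{8} = \frac{\left(-160267\right) \left(9991 - 6675\right)}{8} = \frac{\left(-160267\right) 3316}{8} = \frac{1}{8} \left(-531445372\right) = - \frac{132861343}{2} \approx -6.6431 \cdot 10^{7}$)
$\sqrt{\left(C + \left(34836 + 9318\right) \left(93247 + 23272\right)\right) + 57806} = \sqrt{\left(- \frac{132861343}{2} + \left(34836 + 9318\right) \left(93247 + 23272\right)\right) + 57806} = \sqrt{\left(- \frac{132861343}{2} + 44154 \cdot 116519\right) + 57806} = \sqrt{\left(- \frac{132861343}{2} + 5144779926\right) + 57806} = \sqrt{\frac{10156698509}{2} + 57806} = \sqrt{\frac{10156814121}{2}} = \frac{\sqrt{20313628242}}{2}$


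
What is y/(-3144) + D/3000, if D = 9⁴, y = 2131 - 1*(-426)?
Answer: 269933/196500 ≈ 1.3737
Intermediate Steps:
y = 2557 (y = 2131 + 426 = 2557)
D = 6561
y/(-3144) + D/3000 = 2557/(-3144) + 6561/3000 = 2557*(-1/3144) + 6561*(1/3000) = -2557/3144 + 2187/1000 = 269933/196500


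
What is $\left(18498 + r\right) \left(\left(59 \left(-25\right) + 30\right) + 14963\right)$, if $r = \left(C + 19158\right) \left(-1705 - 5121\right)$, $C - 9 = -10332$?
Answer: $-814989567816$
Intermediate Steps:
$C = -10323$ ($C = 9 - 10332 = -10323$)
$r = -60307710$ ($r = \left(-10323 + 19158\right) \left(-1705 - 5121\right) = 8835 \left(-6826\right) = -60307710$)
$\left(18498 + r\right) \left(\left(59 \left(-25\right) + 30\right) + 14963\right) = \left(18498 - 60307710\right) \left(\left(59 \left(-25\right) + 30\right) + 14963\right) = - 60289212 \left(\left(-1475 + 30\right) + 14963\right) = - 60289212 \left(-1445 + 14963\right) = \left(-60289212\right) 13518 = -814989567816$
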